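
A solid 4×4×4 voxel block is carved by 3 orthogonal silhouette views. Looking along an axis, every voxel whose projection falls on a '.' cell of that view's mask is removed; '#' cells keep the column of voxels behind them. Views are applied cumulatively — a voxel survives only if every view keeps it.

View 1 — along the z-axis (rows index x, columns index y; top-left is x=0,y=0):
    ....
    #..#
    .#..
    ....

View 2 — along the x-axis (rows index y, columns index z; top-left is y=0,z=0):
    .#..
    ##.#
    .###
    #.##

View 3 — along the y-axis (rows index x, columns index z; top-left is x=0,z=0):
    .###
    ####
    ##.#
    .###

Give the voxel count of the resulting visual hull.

7 voxels

full grid |V| = 64
  1. axis=2 (XY plane), |mask|=3  ⇒  voxels=12
  2. axis=0 (YZ plane), |mask|=10  ⇒  voxels=7
  3. axis=1 (XZ plane), |mask|=13  ⇒  voxels=7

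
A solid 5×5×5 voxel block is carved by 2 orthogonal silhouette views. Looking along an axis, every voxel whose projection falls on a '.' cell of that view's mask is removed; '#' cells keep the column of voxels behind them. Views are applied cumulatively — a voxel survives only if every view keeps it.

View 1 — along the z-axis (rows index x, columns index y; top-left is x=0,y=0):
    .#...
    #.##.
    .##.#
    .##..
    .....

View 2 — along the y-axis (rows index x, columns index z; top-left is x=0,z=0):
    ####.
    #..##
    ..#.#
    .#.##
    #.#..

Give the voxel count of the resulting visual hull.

|visual hull| = 25

before carving: 125 voxels (5×5×5)
carve view 1 (along z, XY-mask fill 9/25): 45 voxels remain
carve view 2 (along y, XZ-mask fill 14/25): 25 voxels remain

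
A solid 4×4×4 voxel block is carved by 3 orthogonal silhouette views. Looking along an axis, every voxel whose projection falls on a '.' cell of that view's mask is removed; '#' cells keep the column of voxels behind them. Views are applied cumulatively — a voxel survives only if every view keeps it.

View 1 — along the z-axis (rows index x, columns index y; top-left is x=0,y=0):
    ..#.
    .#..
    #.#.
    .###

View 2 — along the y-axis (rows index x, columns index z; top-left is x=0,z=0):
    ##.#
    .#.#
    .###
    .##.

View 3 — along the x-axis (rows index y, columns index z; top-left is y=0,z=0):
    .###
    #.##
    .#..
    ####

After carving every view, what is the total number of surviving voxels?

start: 4×4×4 = 64 voxels
V1 z: intersect with XY mask (7 set) -- 28 left
V2 y: intersect with XZ mask (10 set) -- 17 left
V3 x: intersect with YZ mask (11 set) -- 10 left

|visual hull| = 10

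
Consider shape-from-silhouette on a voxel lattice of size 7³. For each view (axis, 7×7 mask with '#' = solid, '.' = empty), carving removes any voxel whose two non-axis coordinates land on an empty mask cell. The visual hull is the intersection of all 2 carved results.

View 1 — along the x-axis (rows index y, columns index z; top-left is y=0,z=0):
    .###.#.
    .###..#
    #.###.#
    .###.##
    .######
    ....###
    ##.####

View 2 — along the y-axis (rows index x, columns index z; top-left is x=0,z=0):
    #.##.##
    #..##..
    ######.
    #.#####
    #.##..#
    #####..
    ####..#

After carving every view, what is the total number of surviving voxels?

before carving: 343 voxels (7×7×7)
V1 x: intersect with YZ mask (33 set) -- 231 left
V2 y: intersect with XZ mask (34 set) -- 156 left

remaining voxels: 156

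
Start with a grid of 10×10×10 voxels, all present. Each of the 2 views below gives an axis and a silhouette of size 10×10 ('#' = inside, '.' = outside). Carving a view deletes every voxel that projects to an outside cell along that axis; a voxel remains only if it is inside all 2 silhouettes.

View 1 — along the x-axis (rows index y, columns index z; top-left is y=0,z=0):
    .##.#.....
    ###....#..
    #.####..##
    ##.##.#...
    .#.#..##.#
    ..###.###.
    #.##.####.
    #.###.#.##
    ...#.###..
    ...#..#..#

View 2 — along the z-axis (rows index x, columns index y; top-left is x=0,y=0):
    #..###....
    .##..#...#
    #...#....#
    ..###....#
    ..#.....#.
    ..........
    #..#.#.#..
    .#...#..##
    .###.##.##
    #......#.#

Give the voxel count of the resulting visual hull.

start: 10×10×10 = 1000 voxels
[1] x-view keeps 51 columns → grid now 510
[2] z-view keeps 35 columns → grid now 168

|visual hull| = 168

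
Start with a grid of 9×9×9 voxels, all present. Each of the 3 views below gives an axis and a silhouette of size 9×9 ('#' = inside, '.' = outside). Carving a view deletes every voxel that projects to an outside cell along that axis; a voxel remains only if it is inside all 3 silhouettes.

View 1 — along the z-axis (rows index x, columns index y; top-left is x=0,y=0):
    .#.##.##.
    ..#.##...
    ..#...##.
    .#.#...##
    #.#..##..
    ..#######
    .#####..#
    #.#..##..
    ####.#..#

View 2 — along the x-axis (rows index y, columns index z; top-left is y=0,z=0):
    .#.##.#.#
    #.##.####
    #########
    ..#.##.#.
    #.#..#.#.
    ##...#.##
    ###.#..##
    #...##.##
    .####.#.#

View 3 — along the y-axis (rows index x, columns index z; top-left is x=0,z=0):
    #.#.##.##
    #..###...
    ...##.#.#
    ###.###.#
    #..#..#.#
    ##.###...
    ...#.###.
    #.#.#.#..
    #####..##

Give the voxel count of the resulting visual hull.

before carving: 729 voxels (9×9×9)
carve view 1 (along z, XY-mask fill 42/81): 378 voxels remain
carve view 2 (along x, YZ-mask fill 51/81): 246 voxels remain
carve view 3 (along y, XZ-mask fill 45/81): 142 voxels remain

voxel count = 142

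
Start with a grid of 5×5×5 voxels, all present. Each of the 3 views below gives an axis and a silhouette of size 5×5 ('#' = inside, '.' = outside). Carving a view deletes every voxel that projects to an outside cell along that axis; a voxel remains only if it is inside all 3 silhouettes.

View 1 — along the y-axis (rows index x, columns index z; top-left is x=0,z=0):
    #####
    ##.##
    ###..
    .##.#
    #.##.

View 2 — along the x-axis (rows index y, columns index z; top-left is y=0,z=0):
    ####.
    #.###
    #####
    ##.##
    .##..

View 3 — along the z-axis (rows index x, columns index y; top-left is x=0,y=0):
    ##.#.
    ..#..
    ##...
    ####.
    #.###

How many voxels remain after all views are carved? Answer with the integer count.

39 voxels

start: 5×5×5 = 125 voxels
after view 1 [y-axis, 18 of 25 cells solid] → remaining = 90
after view 2 [x-axis, 19 of 25 cells solid] → remaining = 69
after view 3 [z-axis, 14 of 25 cells solid] → remaining = 39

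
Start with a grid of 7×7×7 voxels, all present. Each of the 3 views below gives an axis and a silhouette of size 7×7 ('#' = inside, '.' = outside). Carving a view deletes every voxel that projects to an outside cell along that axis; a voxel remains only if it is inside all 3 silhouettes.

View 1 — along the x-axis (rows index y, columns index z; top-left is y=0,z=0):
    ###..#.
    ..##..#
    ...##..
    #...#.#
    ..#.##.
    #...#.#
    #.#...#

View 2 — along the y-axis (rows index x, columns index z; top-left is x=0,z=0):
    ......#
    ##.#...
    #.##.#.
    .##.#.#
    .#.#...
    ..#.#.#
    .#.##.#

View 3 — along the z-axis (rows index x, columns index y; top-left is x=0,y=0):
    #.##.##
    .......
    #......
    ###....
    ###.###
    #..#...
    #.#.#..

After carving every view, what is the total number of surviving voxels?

start: 7×7×7 = 343 voxels
[1] x-view keeps 21 columns → grid now 147
[2] y-view keeps 21 columns → grid now 62
[3] z-view keeps 20 columns → grid now 21

remaining voxels: 21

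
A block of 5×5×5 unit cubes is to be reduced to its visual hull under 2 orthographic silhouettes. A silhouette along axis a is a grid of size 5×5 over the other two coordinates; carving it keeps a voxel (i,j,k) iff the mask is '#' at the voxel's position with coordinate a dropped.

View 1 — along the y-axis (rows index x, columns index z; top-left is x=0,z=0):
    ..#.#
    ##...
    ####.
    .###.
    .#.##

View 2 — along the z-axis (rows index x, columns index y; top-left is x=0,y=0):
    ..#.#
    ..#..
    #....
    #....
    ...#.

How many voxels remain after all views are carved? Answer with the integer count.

full grid |V| = 125
[1] y-view keeps 14 columns → grid now 70
[2] z-view keeps 6 columns → grid now 16

remaining voxels: 16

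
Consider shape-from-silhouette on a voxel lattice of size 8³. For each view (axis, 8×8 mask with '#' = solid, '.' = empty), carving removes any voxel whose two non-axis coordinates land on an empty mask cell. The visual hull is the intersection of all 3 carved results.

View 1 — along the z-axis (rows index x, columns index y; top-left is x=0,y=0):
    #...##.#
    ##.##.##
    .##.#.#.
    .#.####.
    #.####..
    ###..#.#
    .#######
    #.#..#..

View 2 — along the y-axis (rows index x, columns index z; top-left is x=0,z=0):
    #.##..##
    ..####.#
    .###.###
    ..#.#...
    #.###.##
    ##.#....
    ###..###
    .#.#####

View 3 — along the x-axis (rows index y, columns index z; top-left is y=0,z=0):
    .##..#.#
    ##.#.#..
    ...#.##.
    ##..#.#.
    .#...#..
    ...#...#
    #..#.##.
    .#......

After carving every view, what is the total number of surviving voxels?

64 voxels

full grid |V| = 512
step 1: project along z, AND mask (39/64) → |grid| = 312
step 2: project along y, AND mask (39/64) → |grid| = 189
step 3: project along x, AND mask (24/64) → |grid| = 64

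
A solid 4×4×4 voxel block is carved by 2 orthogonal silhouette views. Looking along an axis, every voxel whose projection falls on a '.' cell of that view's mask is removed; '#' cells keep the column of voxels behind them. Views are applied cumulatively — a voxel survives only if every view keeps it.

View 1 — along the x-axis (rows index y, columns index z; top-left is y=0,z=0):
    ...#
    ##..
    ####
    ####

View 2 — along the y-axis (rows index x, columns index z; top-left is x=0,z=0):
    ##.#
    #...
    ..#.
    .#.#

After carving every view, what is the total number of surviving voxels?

initial block: 4^3 = 64
[1] x-view keeps 11 columns → grid now 44
[2] y-view keeps 7 columns → grid now 20

20 voxels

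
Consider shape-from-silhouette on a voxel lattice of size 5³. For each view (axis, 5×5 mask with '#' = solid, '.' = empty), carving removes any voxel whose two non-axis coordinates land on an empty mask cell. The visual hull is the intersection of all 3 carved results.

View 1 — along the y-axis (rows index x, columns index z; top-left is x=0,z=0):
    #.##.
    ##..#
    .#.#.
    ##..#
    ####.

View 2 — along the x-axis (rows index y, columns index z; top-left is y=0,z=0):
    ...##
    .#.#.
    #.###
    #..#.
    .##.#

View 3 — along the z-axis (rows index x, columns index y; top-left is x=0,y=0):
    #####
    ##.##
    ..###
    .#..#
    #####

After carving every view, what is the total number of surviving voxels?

|visual hull| = 29

before carving: 125 voxels (5×5×5)
V1 y: intersect with XZ mask (15 set) -- 75 left
V2 x: intersect with YZ mask (13 set) -- 38 left
V3 z: intersect with XY mask (19 set) -- 29 left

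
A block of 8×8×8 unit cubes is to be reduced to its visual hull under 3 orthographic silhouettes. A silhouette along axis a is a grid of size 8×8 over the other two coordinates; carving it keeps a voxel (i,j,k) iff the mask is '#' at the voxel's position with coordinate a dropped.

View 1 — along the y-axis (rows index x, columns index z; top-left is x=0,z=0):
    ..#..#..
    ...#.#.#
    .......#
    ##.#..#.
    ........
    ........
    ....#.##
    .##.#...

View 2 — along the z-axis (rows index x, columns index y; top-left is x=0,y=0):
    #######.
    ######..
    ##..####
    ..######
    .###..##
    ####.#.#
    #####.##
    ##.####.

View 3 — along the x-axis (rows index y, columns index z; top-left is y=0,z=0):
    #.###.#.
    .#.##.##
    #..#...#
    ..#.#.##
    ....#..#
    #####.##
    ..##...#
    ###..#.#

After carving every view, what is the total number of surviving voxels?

|visual hull| = 52

before carving: 512 voxels (8×8×8)
  1. axis=1 (XZ plane), |mask|=16  ⇒  voxels=128
  2. axis=2 (XY plane), |mask|=49  ⇒  voxels=101
  3. axis=0 (YZ plane), |mask|=34  ⇒  voxels=52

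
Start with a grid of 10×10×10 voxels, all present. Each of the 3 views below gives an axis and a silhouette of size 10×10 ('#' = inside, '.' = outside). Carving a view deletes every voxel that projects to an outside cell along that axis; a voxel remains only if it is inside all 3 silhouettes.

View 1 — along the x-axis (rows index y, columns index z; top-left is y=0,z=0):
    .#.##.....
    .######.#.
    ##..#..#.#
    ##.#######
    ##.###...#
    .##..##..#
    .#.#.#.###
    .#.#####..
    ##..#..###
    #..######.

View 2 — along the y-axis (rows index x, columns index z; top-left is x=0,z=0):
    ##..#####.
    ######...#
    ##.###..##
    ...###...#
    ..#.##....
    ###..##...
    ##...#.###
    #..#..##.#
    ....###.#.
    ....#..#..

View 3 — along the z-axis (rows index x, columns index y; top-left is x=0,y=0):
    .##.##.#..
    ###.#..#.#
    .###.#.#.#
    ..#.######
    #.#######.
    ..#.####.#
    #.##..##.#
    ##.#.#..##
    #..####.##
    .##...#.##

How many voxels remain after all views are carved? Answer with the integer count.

initial block: 10^3 = 1000
  1. axis=0 (YZ plane), |mask|=60  ⇒  voxels=600
  2. axis=1 (XZ plane), |mask|=50  ⇒  voxels=315
  3. axis=2 (XY plane), |mask|=62  ⇒  voxels=188

voxel count = 188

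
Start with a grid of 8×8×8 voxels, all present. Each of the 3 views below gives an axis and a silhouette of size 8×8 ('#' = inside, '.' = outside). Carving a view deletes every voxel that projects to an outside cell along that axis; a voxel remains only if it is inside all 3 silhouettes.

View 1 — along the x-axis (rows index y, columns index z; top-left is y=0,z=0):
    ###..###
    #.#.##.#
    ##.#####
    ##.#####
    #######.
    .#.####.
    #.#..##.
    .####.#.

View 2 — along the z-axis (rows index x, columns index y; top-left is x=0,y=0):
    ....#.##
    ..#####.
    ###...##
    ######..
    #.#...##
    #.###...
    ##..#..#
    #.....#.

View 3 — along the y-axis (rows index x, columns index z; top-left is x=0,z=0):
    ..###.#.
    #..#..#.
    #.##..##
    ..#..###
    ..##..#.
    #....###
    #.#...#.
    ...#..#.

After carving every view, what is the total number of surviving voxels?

full grid |V| = 512
V1 x: intersect with YZ mask (46 set) -- 368 left
V2 z: intersect with XY mask (33 set) -- 192 left
V3 y: intersect with XZ mask (28 set) -- 94 left

94 voxels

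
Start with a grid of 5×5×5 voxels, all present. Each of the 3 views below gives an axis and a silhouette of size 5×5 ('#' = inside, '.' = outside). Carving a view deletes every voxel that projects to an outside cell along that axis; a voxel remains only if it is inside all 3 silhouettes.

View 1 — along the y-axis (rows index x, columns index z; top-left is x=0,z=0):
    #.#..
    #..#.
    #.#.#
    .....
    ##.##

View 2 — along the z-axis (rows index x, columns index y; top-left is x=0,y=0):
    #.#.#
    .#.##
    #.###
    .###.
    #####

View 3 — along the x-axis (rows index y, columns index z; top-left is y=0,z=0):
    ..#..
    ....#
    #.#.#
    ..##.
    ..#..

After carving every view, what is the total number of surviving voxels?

15 voxels

start: 5×5×5 = 125 voxels
[1] y-view keeps 11 columns → grid now 55
[2] z-view keeps 18 columns → grid now 44
[3] x-view keeps 8 columns → grid now 15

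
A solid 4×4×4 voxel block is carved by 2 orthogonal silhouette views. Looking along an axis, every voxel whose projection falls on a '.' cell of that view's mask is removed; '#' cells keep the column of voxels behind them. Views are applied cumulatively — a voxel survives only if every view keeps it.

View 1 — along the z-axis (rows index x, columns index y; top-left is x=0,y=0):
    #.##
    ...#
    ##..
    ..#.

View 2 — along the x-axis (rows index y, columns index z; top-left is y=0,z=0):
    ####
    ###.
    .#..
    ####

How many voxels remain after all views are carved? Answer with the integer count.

21 voxels

full grid |V| = 64
after view 1 [z-axis, 7 of 16 cells solid] → remaining = 28
after view 2 [x-axis, 12 of 16 cells solid] → remaining = 21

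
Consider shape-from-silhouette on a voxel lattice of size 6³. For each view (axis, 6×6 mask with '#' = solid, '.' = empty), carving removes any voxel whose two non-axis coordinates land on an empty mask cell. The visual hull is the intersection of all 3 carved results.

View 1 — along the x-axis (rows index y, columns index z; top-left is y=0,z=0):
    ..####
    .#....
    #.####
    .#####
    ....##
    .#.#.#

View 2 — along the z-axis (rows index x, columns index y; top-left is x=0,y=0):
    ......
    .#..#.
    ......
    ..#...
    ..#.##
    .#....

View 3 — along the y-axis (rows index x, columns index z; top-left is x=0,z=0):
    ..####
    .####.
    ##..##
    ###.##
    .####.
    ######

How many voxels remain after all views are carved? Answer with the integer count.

|visual hull| = 13

before carving: 216 voxels (6×6×6)
  1. axis=0 (YZ plane), |mask|=20  ⇒  voxels=120
  2. axis=2 (XY plane), |mask|=7  ⇒  voxels=19
  3. axis=1 (XZ plane), |mask|=27  ⇒  voxels=13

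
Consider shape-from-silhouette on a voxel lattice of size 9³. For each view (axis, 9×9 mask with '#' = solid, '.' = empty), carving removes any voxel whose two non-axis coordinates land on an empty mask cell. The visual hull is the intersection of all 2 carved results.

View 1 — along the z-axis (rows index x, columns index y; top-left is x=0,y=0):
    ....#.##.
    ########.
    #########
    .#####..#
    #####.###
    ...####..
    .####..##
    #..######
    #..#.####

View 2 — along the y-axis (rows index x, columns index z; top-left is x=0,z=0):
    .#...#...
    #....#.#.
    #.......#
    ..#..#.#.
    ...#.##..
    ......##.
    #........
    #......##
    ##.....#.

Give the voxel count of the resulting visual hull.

initial block: 9^3 = 729
V1 z: intersect with XY mask (57 set) -- 513 left
V2 y: intersect with XZ mask (22 set) -- 143 left

voxel count = 143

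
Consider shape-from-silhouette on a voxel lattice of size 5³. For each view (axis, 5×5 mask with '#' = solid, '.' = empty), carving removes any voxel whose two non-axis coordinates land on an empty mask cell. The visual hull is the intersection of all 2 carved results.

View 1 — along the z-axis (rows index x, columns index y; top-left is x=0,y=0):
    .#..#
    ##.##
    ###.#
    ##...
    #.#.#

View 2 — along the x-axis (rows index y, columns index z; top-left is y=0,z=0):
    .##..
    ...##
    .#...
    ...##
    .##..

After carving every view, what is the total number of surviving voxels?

initial block: 5^3 = 125
[1] z-view keeps 15 columns → grid now 75
[2] x-view keeps 9 columns → grid now 28

28 voxels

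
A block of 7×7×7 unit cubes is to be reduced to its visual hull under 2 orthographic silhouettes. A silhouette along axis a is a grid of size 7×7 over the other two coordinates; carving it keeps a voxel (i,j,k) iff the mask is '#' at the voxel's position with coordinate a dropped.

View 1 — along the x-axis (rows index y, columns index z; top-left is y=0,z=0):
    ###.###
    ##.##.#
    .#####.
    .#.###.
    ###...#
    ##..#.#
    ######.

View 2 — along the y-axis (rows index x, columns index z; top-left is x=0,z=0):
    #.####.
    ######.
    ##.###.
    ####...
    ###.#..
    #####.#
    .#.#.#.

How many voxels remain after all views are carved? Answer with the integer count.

start: 7×7×7 = 343 voxels
  1. axis=0 (YZ plane), |mask|=34  ⇒  voxels=238
  2. axis=1 (XZ plane), |mask|=33  ⇒  voxels=166

voxel count = 166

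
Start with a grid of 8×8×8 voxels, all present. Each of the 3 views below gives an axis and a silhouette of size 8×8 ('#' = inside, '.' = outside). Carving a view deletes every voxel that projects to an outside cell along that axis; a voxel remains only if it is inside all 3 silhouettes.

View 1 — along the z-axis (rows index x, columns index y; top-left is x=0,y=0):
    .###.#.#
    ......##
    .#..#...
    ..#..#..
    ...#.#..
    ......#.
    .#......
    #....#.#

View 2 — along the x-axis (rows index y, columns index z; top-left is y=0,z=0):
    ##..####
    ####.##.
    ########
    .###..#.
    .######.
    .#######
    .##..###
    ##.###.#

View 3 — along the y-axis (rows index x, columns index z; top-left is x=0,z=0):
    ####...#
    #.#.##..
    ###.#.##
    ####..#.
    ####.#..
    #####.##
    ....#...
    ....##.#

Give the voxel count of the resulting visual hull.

remaining voxels: 62

start: 8×8×8 = 512 voxels
carve view 1 (along z, XY-mask fill 18/64): 144 voxels remain
carve view 2 (along x, YZ-mask fill 48/64): 110 voxels remain
carve view 3 (along y, XZ-mask fill 36/64): 62 voxels remain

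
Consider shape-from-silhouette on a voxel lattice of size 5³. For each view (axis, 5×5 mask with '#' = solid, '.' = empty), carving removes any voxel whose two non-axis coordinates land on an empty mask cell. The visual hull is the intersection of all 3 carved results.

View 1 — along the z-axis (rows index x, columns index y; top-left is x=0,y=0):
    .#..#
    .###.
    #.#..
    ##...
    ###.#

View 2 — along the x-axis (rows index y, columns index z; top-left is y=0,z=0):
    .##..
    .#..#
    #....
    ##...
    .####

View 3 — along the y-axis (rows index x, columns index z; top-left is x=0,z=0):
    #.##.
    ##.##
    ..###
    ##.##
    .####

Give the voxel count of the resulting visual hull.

full grid |V| = 125
  1. axis=2 (XY plane), |mask|=13  ⇒  voxels=65
  2. axis=0 (YZ plane), |mask|=11  ⇒  voxels=27
  3. axis=1 (XZ plane), |mask|=18  ⇒  voxels=19

19 voxels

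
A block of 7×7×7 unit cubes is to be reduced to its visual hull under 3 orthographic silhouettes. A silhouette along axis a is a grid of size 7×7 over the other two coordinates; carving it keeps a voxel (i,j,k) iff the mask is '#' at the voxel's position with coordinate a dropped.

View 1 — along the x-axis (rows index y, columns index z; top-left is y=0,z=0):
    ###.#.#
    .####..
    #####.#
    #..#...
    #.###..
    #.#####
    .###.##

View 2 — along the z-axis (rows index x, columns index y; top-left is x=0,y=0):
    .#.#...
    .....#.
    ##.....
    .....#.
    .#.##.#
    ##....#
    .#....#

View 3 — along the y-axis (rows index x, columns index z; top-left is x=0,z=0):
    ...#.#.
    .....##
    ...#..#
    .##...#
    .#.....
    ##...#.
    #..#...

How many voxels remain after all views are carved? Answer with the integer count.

full grid |V| = 343
after view 1 [x-axis, 32 of 49 cells solid] → remaining = 224
after view 2 [z-axis, 15 of 49 cells solid] → remaining = 65
after view 3 [y-axis, 15 of 49 cells solid] → remaining = 17

remaining voxels: 17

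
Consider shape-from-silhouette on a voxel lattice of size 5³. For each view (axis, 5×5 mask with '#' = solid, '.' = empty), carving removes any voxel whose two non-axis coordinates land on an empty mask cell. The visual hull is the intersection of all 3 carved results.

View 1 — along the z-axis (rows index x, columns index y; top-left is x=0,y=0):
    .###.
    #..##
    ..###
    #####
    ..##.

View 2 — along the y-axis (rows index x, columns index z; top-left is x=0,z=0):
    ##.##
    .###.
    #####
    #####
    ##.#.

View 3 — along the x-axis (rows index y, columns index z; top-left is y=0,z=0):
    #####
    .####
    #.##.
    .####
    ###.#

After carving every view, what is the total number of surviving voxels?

start: 5×5×5 = 125 voxels
step 1: project along z, AND mask (16/25) → |grid| = 80
step 2: project along y, AND mask (20/25) → |grid| = 67
step 3: project along x, AND mask (20/25) → |grid| = 51

voxel count = 51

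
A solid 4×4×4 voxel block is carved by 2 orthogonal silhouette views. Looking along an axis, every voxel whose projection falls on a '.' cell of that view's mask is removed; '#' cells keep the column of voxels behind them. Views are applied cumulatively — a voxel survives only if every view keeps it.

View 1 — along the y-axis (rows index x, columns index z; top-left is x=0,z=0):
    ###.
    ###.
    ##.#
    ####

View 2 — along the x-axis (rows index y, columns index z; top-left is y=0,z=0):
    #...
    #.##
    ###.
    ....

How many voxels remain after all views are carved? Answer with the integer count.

voxel count = 24

before carving: 64 voxels (4×4×4)
after view 1 [y-axis, 13 of 16 cells solid] → remaining = 52
after view 2 [x-axis, 7 of 16 cells solid] → remaining = 24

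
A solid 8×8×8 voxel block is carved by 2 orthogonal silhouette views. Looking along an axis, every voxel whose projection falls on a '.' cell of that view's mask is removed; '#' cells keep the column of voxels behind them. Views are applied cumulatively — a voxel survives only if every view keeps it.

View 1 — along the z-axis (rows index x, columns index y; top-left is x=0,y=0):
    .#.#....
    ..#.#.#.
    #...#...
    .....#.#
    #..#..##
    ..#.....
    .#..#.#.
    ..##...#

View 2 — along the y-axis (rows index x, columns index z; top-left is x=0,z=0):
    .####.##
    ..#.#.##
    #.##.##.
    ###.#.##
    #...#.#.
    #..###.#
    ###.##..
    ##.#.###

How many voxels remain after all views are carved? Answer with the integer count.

voxel count = 96

full grid |V| = 512
  1. axis=2 (XY plane), |mask|=20  ⇒  voxels=160
  2. axis=1 (XZ plane), |mask|=40  ⇒  voxels=96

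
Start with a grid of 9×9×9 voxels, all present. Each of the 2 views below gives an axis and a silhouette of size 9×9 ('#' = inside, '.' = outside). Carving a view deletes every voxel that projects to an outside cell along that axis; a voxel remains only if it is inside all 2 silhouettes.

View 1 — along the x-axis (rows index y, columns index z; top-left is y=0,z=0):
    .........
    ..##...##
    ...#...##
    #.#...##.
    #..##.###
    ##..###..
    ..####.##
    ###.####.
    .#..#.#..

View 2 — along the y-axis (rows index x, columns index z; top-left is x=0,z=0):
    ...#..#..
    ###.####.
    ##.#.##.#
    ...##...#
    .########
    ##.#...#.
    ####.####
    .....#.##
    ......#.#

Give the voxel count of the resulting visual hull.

181 voxels

before carving: 729 voxels (9×9×9)
[1] x-view keeps 38 columns → grid now 342
[2] y-view keeps 43 columns → grid now 181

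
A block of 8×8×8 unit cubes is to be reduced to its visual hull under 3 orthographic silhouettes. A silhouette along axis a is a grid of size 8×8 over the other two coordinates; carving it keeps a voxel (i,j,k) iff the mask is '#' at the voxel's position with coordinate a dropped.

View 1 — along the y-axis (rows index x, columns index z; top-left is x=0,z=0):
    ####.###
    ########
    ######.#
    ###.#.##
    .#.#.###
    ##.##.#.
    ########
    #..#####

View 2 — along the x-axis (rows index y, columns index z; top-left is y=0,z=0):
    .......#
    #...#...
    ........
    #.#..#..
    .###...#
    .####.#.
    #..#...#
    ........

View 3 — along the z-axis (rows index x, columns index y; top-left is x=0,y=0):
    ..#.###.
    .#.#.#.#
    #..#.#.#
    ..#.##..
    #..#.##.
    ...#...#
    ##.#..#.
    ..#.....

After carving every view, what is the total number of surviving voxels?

initial block: 8^3 = 512
carve view 1 (along y, XZ-mask fill 52/64): 416 voxels remain
carve view 2 (along x, YZ-mask fill 18/64): 117 voxels remain
carve view 3 (along z, XY-mask fill 26/64): 53 voxels remain

53 voxels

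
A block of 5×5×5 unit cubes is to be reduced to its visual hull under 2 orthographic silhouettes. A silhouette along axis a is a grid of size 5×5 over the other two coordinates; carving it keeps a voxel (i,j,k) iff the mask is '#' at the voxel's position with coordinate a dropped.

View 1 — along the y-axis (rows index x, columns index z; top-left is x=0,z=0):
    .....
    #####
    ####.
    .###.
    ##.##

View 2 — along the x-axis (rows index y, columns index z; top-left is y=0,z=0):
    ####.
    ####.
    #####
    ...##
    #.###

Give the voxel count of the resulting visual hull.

initial block: 5^3 = 125
V1 y: intersect with XZ mask (16 set) -- 80 left
V2 x: intersect with YZ mask (19 set) -- 62 left

voxel count = 62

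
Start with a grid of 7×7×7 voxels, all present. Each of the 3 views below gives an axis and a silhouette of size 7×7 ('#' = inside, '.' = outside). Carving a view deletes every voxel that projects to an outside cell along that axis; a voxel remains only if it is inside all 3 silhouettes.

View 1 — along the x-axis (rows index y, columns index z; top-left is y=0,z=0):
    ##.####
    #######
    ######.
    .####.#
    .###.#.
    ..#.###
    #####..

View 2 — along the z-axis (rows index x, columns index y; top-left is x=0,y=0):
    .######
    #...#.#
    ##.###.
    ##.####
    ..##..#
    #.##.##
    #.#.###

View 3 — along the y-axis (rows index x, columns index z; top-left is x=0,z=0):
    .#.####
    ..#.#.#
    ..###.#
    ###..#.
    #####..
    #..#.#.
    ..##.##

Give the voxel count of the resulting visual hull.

|visual hull| = 98

before carving: 343 voxels (7×7×7)
after view 1 [x-axis, 37 of 49 cells solid] → remaining = 259
after view 2 [z-axis, 33 of 49 cells solid] → remaining = 170
after view 3 [y-axis, 28 of 49 cells solid] → remaining = 98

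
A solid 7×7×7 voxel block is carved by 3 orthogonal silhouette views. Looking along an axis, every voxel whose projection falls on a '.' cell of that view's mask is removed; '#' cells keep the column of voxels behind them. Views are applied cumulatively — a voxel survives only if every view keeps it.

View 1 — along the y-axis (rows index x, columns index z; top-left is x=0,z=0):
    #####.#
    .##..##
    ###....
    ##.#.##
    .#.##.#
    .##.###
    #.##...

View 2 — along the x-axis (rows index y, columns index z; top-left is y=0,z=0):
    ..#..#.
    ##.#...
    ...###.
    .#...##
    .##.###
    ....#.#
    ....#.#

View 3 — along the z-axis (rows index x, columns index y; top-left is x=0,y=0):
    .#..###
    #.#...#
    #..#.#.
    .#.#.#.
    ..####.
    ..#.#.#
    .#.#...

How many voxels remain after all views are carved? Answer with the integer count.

|visual hull| = 44

initial block: 7^3 = 343
after view 1 [y-axis, 30 of 49 cells solid] → remaining = 210
after view 2 [x-axis, 20 of 49 cells solid] → remaining = 84
after view 3 [z-axis, 22 of 49 cells solid] → remaining = 44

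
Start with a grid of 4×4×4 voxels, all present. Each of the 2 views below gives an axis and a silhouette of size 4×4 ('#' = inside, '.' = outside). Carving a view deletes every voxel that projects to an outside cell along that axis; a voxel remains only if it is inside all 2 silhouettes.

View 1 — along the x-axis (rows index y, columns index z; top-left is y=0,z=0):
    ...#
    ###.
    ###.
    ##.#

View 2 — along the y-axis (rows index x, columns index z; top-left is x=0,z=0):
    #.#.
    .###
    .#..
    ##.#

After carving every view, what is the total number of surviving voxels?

before carving: 64 voxels (4×4×4)
step 1: project along x, AND mask (10/16) → |grid| = 40
step 2: project along y, AND mask (9/16) → |grid| = 23

voxel count = 23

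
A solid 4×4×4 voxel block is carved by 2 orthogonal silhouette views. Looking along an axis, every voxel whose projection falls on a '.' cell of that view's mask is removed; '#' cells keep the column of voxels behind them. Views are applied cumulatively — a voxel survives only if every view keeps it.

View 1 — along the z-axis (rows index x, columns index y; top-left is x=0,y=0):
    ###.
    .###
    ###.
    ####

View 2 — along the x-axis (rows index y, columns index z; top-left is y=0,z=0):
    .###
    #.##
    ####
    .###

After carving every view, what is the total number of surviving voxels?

before carving: 64 voxels (4×4×4)
[1] z-view keeps 13 columns → grid now 52
[2] x-view keeps 13 columns → grid now 43

voxel count = 43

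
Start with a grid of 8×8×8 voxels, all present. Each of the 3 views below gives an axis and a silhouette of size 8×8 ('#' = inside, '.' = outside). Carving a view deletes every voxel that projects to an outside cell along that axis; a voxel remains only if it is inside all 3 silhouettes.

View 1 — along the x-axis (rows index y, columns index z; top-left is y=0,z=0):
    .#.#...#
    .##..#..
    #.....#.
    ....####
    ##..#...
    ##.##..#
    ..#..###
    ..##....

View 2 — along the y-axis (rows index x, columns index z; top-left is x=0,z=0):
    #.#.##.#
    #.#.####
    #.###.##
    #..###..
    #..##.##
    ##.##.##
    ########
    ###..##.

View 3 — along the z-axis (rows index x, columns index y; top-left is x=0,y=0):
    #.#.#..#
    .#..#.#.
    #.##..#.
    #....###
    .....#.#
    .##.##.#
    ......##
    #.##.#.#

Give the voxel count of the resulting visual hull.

remaining voxels: 60

before carving: 512 voxels (8×8×8)
step 1: project along x, AND mask (26/64) → |grid| = 208
step 2: project along y, AND mask (45/64) → |grid| = 144
step 3: project along z, AND mask (29/64) → |grid| = 60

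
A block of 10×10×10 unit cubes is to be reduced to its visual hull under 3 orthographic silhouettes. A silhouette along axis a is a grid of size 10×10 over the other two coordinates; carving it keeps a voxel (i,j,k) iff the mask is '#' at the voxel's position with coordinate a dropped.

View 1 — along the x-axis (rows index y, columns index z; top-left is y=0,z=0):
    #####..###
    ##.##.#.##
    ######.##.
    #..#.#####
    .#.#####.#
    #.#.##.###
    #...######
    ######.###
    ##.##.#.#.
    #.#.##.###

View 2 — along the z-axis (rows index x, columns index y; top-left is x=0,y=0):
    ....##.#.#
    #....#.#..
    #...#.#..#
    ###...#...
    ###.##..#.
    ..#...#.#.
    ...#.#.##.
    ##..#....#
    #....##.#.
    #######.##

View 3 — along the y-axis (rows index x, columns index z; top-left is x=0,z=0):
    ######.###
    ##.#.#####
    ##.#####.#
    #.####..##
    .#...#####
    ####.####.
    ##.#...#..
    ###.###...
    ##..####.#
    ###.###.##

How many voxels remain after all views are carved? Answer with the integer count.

voxel count = 233

start: 10×10×10 = 1000 voxels
carve view 1 (along x, YZ-mask fill 73/100): 730 voxels remain
carve view 2 (along z, XY-mask fill 45/100): 327 voxels remain
carve view 3 (along y, XZ-mask fill 71/100): 233 voxels remain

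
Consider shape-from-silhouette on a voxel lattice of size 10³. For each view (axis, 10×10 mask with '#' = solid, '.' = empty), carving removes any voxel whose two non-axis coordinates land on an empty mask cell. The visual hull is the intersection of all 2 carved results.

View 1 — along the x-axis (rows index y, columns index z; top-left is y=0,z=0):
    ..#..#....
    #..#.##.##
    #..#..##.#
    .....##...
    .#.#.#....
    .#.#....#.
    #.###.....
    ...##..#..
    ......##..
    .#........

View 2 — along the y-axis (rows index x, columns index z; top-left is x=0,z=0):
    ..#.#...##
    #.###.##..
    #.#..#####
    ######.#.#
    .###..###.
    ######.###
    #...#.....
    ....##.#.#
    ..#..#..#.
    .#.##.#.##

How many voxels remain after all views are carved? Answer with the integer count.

initial block: 10^3 = 1000
[1] x-view keeps 31 columns → grid now 310
[2] y-view keeps 55 columns → grid now 163

remaining voxels: 163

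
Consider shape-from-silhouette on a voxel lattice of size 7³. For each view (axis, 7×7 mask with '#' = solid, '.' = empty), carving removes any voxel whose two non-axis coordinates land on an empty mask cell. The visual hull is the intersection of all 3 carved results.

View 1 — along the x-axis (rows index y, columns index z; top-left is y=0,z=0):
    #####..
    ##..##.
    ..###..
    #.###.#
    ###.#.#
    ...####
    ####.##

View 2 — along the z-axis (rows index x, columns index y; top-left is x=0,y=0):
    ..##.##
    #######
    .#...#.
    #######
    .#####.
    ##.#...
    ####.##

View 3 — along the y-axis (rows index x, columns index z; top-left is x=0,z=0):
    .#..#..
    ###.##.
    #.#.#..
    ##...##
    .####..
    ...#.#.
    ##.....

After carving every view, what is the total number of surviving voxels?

initial block: 7^3 = 343
  1. axis=0 (YZ plane), |mask|=32  ⇒  voxels=224
  2. axis=2 (XY plane), |mask|=34  ⇒  voxels=152
  3. axis=1 (XZ plane), |mask|=22  ⇒  voxels=69

voxel count = 69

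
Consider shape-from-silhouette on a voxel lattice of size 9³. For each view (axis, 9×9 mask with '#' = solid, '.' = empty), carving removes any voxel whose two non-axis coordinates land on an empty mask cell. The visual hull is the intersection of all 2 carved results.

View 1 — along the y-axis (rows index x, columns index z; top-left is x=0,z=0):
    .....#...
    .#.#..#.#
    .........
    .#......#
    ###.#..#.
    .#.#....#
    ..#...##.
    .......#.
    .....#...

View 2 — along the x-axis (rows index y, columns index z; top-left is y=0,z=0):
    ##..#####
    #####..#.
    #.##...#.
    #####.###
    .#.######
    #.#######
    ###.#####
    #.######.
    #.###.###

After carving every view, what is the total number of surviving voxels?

133 voxels

start: 9×9×9 = 729 voxels
V1 y: intersect with XZ mask (20 set) -- 180 left
V2 x: intersect with YZ mask (62 set) -- 133 left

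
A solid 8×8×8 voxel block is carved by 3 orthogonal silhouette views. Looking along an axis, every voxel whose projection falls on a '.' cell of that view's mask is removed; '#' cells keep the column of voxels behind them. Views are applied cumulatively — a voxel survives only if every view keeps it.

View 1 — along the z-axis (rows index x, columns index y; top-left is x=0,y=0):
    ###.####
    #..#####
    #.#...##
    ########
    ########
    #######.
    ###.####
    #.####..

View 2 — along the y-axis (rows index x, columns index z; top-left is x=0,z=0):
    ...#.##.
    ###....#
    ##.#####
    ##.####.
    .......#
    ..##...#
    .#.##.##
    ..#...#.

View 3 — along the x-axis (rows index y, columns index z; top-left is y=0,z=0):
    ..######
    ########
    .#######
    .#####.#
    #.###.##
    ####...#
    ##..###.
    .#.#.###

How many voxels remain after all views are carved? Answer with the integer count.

initial block: 8^3 = 512
carve view 1 (along z, XY-mask fill 52/64): 416 voxels remain
carve view 2 (along y, XZ-mask fill 31/64): 195 voxels remain
carve view 3 (along x, YZ-mask fill 48/64): 150 voxels remain

|visual hull| = 150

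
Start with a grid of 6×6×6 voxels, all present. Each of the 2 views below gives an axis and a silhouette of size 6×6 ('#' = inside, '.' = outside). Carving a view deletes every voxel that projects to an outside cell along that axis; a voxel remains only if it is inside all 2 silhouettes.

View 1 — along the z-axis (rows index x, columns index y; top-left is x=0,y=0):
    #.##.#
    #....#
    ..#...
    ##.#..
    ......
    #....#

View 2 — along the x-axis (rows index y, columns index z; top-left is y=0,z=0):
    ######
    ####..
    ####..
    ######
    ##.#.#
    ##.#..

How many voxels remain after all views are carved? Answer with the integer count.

initial block: 6^3 = 216
after view 1 [z-axis, 12 of 36 cells solid] → remaining = 72
after view 2 [x-axis, 27 of 36 cells solid] → remaining = 57

remaining voxels: 57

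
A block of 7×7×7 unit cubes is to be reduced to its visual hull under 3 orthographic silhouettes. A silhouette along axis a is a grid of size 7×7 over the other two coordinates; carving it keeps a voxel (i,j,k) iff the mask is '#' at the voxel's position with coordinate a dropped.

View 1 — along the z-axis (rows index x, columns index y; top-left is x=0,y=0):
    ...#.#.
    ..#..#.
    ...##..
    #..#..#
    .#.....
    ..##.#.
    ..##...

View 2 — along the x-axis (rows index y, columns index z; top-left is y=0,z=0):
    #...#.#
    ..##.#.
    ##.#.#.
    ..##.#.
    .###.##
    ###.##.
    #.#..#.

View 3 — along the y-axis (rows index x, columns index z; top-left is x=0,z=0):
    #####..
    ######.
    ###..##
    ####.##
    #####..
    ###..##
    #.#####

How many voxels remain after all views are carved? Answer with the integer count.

46 voxels

full grid |V| = 343
after view 1 [z-axis, 15 of 49 cells solid] → remaining = 105
after view 2 [x-axis, 26 of 49 cells solid] → remaining = 56
after view 3 [y-axis, 38 of 49 cells solid] → remaining = 46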